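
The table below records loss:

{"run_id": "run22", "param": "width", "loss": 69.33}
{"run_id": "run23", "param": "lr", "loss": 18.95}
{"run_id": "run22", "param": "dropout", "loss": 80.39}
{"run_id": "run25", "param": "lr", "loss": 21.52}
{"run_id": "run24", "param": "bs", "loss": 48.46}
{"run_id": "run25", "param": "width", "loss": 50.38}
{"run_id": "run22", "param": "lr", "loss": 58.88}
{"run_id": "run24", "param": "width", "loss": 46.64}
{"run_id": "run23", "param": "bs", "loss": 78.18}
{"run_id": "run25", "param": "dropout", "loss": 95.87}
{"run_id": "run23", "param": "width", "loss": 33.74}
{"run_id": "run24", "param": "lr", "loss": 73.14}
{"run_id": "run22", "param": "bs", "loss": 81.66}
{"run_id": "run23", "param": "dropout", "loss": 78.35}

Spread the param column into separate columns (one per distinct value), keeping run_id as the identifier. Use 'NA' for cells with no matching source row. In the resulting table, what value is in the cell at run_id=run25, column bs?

No long-format row has run_id=run25 and param=bs, so the cell is NA.

NA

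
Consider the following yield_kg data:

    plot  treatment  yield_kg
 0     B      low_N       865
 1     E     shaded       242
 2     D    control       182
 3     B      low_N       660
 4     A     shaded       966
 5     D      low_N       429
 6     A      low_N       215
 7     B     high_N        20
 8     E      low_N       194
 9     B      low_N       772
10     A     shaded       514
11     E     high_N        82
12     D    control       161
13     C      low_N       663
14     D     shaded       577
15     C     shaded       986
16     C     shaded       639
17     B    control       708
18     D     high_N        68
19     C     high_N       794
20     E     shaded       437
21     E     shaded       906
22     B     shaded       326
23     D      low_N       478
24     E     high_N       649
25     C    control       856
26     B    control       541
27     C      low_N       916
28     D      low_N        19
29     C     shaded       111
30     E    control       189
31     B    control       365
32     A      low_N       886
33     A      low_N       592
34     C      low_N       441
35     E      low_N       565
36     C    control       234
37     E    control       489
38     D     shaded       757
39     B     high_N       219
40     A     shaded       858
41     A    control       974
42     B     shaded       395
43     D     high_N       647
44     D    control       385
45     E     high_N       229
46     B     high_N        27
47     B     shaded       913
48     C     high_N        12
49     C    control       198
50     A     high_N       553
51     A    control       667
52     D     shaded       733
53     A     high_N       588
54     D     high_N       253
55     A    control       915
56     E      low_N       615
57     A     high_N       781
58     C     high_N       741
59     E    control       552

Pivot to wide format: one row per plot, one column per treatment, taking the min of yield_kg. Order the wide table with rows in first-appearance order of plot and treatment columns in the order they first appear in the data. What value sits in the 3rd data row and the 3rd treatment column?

161

With rows in first-appearance order of plot, row 3 is plot=D. treatment columns in first-appearance order: low_N, shaded, control, high_N; column 3 is control.
Long rows with plot=D, treatment=control: min(182, 161, 385) = 161.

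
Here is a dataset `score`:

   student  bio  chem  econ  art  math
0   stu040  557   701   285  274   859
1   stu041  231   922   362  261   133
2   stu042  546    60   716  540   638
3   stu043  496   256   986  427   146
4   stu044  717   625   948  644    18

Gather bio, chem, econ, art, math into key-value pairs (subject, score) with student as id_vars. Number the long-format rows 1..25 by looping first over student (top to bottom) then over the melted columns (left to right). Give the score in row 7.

25 rows total (5 × 5). Row 7: index ⌊(7-1)/5⌋ = 1 into student → stu041; (7-1) mod 5 = 1 into the melted columns → chem.
So row 7 is (stu041, chem, 922); score = 922.

922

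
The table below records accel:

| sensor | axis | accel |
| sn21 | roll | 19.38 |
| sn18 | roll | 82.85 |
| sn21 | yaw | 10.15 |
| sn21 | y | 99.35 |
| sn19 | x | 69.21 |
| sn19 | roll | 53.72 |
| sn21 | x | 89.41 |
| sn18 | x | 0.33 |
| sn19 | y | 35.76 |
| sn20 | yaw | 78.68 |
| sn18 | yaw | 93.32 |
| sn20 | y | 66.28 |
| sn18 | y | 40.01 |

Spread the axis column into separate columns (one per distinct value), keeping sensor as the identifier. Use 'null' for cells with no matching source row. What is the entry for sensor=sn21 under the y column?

99.35

The long row with sensor=sn21, axis=y has accel=99.35.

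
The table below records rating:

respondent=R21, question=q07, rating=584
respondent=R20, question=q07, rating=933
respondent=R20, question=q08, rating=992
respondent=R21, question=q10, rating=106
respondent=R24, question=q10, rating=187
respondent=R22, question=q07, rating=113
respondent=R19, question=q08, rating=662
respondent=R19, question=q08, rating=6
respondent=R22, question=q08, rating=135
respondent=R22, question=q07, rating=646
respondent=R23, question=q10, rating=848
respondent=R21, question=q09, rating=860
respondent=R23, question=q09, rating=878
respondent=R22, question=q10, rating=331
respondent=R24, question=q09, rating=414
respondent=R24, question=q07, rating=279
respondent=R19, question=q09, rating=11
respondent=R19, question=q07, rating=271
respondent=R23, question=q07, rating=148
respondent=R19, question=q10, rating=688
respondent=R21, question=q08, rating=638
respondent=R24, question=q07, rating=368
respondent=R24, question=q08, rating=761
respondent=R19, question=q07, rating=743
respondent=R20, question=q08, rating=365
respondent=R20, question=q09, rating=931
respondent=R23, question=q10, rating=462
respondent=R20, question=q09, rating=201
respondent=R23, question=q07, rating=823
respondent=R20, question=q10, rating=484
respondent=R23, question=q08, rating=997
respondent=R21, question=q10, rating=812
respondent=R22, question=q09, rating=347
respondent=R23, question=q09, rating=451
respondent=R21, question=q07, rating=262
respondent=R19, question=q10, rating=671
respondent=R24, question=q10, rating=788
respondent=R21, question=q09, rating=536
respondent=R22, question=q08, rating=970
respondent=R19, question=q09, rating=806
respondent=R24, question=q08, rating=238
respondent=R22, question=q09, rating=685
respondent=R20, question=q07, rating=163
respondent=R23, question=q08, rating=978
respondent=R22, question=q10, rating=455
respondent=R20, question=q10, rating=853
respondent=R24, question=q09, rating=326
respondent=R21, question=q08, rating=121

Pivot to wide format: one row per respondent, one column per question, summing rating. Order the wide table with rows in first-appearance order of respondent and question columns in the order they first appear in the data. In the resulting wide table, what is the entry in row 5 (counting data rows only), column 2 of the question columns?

With rows in first-appearance order of respondent, row 5 is respondent=R19. question columns in first-appearance order: q07, q08, q10, q09; column 2 is q08.
Long rows with respondent=R19, question=q08: 662 + 6 = 668.

668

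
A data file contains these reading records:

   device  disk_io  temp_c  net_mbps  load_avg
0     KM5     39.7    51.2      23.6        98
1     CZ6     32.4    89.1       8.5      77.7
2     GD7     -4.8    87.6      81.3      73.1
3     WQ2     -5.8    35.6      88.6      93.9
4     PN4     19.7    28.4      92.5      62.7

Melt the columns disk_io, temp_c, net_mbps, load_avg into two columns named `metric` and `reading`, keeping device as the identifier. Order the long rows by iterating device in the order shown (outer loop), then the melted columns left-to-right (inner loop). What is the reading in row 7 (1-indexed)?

20 rows total (5 × 4). Row 7: index ⌊(7-1)/4⌋ = 1 into device → CZ6; (7-1) mod 4 = 2 into the melted columns → net_mbps.
So row 7 is (CZ6, net_mbps, 8.5); reading = 8.5.

8.5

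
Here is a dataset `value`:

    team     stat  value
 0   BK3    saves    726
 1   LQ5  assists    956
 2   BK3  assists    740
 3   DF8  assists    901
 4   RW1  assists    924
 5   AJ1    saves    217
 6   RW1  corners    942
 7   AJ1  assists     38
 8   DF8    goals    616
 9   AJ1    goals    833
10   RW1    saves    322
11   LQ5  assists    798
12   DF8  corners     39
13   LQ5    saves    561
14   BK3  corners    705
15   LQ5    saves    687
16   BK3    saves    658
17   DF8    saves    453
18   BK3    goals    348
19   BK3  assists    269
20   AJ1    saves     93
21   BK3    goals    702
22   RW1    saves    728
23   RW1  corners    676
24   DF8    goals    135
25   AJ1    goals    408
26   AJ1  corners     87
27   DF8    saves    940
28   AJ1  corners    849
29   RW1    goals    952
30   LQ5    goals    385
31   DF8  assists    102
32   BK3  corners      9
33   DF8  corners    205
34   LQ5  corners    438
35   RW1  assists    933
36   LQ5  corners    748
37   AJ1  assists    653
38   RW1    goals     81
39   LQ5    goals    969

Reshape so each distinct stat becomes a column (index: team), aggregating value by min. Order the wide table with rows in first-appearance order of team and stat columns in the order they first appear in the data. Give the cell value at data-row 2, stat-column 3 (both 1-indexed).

438

With rows in first-appearance order of team, row 2 is team=LQ5. stat columns in first-appearance order: saves, assists, corners, goals; column 3 is corners.
Long rows with team=LQ5, stat=corners: min(438, 748) = 438.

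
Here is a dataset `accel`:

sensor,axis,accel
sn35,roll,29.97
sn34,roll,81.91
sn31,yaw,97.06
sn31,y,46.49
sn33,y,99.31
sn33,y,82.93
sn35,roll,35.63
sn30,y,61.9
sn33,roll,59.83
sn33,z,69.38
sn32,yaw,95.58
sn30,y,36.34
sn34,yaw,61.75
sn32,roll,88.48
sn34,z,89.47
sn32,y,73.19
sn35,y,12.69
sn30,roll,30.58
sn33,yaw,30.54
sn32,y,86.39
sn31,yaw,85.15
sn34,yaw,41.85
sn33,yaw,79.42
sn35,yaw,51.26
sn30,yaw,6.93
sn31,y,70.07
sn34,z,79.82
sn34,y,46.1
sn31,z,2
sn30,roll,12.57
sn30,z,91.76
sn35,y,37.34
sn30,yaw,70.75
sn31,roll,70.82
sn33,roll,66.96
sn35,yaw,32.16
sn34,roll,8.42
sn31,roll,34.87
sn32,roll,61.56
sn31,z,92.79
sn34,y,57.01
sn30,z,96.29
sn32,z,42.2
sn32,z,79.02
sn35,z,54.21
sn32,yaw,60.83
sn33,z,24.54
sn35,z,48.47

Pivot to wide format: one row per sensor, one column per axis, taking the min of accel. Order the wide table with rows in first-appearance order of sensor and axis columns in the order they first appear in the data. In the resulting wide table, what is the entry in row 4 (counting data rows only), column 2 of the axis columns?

With rows in first-appearance order of sensor, row 4 is sensor=sn33. axis columns in first-appearance order: roll, yaw, y, z; column 2 is yaw.
Long rows with sensor=sn33, axis=yaw: min(30.54, 79.42) = 30.54.

30.54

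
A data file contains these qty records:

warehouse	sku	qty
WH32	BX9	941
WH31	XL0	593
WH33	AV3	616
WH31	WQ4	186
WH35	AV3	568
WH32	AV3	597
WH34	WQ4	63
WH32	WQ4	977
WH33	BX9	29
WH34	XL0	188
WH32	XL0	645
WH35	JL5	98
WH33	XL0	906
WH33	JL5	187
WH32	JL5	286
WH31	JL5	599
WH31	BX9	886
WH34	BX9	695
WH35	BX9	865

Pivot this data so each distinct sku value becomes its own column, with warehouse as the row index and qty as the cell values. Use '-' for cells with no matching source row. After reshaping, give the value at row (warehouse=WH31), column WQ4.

186

The long row with warehouse=WH31, sku=WQ4 has qty=186.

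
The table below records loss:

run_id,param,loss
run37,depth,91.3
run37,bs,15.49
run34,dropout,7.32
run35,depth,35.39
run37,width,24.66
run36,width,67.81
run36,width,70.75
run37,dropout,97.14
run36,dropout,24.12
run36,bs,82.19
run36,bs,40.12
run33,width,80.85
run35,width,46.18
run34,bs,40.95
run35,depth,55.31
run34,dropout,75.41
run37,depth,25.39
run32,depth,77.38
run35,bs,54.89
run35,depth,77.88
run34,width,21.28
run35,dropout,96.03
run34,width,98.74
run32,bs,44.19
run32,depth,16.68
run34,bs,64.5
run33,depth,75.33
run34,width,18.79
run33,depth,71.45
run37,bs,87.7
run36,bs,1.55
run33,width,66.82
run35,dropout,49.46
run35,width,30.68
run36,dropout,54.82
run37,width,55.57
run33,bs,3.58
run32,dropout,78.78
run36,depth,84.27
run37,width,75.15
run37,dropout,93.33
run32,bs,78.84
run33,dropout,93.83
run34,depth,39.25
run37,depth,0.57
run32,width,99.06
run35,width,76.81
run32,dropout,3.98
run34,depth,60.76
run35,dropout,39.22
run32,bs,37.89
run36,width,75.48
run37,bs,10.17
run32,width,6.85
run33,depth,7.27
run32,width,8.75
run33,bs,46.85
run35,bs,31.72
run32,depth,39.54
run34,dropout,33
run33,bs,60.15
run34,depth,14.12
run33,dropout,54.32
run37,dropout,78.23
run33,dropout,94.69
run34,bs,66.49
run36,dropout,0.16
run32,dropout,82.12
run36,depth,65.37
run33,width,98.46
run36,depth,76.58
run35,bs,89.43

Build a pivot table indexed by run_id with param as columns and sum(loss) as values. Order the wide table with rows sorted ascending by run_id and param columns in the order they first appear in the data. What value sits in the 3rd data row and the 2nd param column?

171.94

With rows sorted ascending by run_id, row 3 is run_id=run34. param columns in first-appearance order: depth, bs, dropout, width; column 2 is bs.
Long rows with run_id=run34, param=bs: 40.95 + 64.5 + 66.49 = 171.94.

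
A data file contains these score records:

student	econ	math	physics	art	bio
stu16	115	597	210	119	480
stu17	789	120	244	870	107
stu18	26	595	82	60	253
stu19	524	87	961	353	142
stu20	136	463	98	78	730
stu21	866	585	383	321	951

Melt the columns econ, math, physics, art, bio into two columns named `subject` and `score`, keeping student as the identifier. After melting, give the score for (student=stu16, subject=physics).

Unpivoting turns each (student, wide-column) pair into one long row.
The wide cell at row stu16, column physics holds 210, so the long row (stu16, physics) has score=210.

210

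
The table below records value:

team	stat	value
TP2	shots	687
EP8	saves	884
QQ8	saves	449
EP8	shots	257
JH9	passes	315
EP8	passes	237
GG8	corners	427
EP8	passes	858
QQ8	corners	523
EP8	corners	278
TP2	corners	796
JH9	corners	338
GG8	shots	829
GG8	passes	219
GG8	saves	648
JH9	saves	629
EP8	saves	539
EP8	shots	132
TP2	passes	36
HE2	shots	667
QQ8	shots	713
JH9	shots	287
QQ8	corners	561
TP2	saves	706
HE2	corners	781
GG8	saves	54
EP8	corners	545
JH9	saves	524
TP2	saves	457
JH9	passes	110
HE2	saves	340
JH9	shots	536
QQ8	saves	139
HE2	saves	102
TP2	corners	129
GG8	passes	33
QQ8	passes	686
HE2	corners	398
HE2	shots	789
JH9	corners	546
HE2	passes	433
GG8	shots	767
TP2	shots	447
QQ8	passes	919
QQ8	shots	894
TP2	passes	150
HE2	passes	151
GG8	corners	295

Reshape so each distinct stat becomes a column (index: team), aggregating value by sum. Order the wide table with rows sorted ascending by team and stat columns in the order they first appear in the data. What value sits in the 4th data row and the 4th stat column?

884

With rows sorted ascending by team, row 4 is team=JH9. stat columns in first-appearance order: shots, saves, passes, corners; column 4 is corners.
Long rows with team=JH9, stat=corners: 338 + 546 = 884.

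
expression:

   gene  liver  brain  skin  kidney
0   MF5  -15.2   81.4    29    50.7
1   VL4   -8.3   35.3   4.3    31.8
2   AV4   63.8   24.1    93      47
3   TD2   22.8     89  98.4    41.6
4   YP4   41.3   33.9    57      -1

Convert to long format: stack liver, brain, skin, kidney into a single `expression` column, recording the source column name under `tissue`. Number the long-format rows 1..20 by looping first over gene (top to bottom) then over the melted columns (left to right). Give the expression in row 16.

41.6

20 rows total (5 × 4). Row 16: index ⌊(16-1)/4⌋ = 3 into gene → TD2; (16-1) mod 4 = 3 into the melted columns → kidney.
So row 16 is (TD2, kidney, 41.6); expression = 41.6.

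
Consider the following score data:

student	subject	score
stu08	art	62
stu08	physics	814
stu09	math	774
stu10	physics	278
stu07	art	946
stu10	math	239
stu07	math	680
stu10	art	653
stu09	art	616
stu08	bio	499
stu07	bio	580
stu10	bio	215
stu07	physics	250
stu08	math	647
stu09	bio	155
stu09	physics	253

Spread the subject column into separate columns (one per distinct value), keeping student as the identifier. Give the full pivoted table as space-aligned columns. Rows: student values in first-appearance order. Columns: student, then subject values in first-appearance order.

student  art  physics  math  bio
stu08    62   814      647   499
stu09    616  253      774   155
stu10    653  278      239   215
stu07    946  250      680   580

Columns: student plus the 4 distinct subject values (art, physics, math, bio).
For example, row stu08 column art takes score=62 from the long row (stu08, art).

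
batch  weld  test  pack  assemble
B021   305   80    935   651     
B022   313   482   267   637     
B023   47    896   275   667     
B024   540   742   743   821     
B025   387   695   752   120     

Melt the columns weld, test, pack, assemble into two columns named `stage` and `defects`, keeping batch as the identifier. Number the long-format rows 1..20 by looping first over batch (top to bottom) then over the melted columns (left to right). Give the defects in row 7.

20 rows total (5 × 4). Row 7: index ⌊(7-1)/4⌋ = 1 into batch → B022; (7-1) mod 4 = 2 into the melted columns → pack.
So row 7 is (B022, pack, 267); defects = 267.

267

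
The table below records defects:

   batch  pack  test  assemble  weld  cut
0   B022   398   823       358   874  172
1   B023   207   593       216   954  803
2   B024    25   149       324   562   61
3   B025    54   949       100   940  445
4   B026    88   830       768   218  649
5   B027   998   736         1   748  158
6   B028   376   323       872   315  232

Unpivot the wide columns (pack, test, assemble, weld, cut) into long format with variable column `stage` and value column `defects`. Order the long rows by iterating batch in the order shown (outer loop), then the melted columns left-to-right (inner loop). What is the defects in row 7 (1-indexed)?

35 rows total (7 × 5). Row 7: index ⌊(7-1)/5⌋ = 1 into batch → B023; (7-1) mod 5 = 1 into the melted columns → test.
So row 7 is (B023, test, 593); defects = 593.

593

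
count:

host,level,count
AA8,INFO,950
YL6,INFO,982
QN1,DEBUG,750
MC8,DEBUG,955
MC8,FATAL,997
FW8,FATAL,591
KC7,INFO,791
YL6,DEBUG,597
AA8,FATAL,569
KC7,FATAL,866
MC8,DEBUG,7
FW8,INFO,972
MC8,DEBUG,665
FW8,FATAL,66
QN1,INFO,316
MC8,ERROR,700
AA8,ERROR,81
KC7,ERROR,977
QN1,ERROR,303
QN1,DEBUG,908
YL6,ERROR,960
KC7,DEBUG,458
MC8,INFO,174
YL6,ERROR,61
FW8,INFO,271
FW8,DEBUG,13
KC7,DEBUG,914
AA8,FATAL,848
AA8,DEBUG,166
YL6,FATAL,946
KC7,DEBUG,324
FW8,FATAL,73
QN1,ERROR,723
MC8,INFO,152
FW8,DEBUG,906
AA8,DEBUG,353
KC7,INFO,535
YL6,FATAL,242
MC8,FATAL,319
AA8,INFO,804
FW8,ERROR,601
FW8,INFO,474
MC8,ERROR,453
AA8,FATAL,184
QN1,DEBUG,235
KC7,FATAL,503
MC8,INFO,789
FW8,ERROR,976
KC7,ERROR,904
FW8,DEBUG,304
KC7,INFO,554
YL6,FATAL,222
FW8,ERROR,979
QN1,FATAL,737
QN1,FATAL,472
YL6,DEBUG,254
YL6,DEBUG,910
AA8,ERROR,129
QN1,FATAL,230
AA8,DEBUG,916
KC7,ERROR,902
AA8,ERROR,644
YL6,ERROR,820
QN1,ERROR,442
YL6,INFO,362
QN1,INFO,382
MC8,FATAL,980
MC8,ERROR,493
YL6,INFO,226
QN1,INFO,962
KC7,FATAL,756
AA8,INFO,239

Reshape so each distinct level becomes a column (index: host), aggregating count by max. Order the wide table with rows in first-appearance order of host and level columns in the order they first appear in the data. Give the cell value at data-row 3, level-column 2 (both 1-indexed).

908

With rows in first-appearance order of host, row 3 is host=QN1. level columns in first-appearance order: INFO, DEBUG, FATAL, ERROR; column 2 is DEBUG.
Long rows with host=QN1, level=DEBUG: max(750, 908, 235) = 908.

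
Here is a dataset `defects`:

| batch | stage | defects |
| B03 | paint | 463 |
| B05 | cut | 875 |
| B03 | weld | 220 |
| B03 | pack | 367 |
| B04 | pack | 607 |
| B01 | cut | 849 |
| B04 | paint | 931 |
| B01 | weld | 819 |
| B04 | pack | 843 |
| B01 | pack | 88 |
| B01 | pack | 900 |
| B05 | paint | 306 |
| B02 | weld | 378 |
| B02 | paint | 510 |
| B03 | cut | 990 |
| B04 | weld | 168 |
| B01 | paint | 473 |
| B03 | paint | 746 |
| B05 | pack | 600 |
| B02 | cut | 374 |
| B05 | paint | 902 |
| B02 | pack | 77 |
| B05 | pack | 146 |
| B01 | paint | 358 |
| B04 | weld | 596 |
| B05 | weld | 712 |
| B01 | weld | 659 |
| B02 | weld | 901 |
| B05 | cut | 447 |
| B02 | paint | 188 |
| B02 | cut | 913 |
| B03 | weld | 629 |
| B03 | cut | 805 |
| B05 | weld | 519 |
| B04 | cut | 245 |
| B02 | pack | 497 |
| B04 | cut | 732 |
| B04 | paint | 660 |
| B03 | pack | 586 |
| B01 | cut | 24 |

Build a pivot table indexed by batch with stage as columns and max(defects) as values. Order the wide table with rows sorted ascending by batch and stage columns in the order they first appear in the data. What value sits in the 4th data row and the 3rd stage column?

With rows sorted ascending by batch, row 4 is batch=B04. stage columns in first-appearance order: paint, cut, weld, pack; column 3 is weld.
Long rows with batch=B04, stage=weld: max(168, 596) = 596.

596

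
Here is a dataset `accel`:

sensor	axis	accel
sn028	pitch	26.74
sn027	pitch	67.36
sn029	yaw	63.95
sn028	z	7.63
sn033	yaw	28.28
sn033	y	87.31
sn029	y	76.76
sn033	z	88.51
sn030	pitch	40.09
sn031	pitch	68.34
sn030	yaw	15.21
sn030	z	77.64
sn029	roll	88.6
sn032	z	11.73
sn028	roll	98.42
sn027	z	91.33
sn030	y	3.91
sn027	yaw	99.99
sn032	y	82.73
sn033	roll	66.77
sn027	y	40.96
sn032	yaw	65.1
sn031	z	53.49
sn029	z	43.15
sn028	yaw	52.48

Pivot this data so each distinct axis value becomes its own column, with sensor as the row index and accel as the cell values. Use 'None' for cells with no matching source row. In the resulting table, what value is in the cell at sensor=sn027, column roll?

None

No long-format row has sensor=sn027 and axis=roll, so the cell is None.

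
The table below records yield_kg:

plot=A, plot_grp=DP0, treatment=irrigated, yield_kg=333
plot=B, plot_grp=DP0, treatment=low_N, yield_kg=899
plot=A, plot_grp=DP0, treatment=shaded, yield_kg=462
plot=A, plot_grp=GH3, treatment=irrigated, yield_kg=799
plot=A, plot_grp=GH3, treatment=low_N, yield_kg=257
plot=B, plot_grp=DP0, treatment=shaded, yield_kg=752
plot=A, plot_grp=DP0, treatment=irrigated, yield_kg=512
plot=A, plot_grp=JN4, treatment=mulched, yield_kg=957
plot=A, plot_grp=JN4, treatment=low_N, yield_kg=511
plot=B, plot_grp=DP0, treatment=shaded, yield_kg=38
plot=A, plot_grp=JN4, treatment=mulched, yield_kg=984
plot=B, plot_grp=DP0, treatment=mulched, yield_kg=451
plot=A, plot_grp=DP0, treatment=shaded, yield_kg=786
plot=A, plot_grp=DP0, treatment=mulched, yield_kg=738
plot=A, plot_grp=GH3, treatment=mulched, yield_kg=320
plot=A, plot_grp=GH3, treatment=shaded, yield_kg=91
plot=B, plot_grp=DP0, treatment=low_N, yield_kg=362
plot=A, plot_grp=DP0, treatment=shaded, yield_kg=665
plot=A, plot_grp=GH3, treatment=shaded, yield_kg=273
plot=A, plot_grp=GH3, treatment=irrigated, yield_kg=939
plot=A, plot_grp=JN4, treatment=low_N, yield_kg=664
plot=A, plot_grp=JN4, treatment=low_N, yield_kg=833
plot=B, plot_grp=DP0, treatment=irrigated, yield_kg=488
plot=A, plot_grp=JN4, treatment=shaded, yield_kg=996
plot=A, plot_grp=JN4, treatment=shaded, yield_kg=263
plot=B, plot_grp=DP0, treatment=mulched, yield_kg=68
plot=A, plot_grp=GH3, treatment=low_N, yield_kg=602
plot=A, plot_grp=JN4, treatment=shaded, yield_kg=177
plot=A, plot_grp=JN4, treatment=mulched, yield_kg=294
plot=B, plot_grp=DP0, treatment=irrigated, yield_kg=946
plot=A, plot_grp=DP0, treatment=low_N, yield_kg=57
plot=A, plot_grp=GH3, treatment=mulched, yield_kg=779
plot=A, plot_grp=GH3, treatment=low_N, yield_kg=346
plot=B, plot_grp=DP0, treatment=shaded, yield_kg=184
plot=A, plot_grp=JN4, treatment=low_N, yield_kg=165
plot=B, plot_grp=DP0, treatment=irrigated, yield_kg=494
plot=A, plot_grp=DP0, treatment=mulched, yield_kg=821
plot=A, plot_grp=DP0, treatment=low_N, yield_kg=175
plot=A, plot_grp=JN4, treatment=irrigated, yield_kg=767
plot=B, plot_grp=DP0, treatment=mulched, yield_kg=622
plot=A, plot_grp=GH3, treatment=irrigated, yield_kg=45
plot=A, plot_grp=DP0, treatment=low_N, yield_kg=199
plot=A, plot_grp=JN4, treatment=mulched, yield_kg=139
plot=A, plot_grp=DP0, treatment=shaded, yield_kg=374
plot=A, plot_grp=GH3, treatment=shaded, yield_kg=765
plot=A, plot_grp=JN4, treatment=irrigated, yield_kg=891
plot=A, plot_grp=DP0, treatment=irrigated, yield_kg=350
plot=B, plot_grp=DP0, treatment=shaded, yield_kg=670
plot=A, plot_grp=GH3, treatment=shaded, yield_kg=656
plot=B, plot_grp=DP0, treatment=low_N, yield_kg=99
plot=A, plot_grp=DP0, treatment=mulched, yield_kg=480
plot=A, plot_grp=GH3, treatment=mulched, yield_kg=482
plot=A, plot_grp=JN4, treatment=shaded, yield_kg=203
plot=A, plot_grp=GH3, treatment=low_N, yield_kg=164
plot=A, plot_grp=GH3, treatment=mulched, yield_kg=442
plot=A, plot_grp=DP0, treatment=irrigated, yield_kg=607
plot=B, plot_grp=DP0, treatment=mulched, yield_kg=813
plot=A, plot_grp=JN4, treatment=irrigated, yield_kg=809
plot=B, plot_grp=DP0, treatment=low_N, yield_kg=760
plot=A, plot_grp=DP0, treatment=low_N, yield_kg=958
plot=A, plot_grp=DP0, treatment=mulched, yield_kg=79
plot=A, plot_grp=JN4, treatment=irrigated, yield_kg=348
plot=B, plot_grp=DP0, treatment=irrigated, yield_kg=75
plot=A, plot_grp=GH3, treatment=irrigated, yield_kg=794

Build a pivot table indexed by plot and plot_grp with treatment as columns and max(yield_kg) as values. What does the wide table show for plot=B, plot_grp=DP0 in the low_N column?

Rows with plot=B, plot_grp=DP0 and treatment=low_N: yield_kg values are 899, 362, 99, 760.
max(899, 362, 99, 760) = 899.

899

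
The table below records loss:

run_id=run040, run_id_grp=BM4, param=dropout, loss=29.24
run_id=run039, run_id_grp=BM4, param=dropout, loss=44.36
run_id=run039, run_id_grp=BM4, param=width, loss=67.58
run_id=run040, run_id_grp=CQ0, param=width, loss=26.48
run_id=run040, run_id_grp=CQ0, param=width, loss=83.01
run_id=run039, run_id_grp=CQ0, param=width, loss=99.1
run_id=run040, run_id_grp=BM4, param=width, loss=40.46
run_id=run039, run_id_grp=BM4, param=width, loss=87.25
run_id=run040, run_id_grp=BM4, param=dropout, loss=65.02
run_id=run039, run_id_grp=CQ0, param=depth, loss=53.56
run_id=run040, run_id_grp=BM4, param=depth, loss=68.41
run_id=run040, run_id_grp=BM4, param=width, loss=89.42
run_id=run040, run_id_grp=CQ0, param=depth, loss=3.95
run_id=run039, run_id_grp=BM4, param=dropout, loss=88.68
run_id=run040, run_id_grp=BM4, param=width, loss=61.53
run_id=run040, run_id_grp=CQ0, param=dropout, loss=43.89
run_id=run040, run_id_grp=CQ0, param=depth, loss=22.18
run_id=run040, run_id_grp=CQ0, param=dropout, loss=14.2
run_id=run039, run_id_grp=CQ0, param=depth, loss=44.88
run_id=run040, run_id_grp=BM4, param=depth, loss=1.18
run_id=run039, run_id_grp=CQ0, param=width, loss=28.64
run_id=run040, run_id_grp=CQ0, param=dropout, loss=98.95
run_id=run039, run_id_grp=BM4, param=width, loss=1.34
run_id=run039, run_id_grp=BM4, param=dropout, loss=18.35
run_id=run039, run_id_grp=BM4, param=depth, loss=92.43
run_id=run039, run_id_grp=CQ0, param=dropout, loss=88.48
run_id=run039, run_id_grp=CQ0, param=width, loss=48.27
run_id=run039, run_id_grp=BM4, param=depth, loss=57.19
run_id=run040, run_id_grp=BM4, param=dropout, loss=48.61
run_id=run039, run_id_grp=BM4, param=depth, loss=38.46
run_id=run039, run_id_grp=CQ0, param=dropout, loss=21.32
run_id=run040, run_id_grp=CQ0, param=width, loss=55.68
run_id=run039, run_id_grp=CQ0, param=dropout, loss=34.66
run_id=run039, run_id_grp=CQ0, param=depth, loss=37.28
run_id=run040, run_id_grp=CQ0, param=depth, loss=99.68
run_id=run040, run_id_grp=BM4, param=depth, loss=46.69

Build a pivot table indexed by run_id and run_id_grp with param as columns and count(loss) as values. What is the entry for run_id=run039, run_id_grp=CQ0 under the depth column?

Rows with run_id=run039, run_id_grp=CQ0 and param=depth: loss values are 53.56, 44.88, 37.28.
3 rows match — count = 3.

3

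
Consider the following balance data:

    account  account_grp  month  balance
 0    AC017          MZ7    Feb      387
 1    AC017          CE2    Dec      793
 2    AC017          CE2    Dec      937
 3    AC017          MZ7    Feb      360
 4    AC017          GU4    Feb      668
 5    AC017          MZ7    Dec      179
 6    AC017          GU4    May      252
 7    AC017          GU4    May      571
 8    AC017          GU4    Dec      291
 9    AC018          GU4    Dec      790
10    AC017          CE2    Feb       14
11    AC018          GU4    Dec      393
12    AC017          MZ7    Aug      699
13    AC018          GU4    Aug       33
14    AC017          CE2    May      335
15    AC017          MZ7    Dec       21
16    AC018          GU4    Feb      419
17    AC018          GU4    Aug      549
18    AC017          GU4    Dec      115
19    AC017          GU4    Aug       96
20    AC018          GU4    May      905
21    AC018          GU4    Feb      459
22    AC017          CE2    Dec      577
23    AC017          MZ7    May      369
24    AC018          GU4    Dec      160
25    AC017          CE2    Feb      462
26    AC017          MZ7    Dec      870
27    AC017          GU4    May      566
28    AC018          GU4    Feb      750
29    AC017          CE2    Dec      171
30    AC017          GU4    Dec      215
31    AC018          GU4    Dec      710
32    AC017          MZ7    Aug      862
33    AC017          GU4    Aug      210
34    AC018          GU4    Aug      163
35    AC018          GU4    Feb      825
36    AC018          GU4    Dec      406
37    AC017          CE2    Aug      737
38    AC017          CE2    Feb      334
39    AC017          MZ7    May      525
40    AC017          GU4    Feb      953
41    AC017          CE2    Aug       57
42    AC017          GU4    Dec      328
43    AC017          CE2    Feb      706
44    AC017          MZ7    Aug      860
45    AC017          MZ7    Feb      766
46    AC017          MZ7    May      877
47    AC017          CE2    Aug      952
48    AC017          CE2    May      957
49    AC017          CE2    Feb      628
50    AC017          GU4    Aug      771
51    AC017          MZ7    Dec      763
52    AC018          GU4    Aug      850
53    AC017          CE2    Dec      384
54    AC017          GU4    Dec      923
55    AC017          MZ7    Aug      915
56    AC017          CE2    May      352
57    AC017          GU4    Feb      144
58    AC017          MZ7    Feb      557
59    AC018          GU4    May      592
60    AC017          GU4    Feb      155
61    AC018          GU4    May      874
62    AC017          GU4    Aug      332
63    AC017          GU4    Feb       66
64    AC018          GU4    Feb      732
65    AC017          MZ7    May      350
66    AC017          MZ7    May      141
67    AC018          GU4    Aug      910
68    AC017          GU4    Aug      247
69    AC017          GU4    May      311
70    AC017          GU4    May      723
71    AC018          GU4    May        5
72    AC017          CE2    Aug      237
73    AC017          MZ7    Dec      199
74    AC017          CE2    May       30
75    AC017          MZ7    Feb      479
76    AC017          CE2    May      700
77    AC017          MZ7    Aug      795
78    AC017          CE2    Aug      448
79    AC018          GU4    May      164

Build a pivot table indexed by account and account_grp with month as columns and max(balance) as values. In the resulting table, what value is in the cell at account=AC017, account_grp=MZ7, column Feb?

Rows with account=AC017, account_grp=MZ7 and month=Feb: balance values are 387, 360, 766, 557, 479.
max(387, 360, 766, 557, 479) = 766.

766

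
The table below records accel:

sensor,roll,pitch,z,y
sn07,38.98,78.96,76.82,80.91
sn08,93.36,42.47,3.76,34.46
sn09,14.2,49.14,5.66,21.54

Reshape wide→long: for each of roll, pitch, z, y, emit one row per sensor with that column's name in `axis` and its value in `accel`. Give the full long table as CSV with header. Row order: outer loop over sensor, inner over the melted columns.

sensor,axis,accel
sn07,roll,38.98
sn07,pitch,78.96
sn07,z,76.82
sn07,y,80.91
sn08,roll,93.36
sn08,pitch,42.47
sn08,z,3.76
sn08,y,34.46
sn09,roll,14.2
sn09,pitch,49.14
sn09,z,5.66
sn09,y,21.54

Each (sensor, column) pair becomes one row: 3 × 4 = 12 rows.
For example, (sn07, roll) → accel=38.98.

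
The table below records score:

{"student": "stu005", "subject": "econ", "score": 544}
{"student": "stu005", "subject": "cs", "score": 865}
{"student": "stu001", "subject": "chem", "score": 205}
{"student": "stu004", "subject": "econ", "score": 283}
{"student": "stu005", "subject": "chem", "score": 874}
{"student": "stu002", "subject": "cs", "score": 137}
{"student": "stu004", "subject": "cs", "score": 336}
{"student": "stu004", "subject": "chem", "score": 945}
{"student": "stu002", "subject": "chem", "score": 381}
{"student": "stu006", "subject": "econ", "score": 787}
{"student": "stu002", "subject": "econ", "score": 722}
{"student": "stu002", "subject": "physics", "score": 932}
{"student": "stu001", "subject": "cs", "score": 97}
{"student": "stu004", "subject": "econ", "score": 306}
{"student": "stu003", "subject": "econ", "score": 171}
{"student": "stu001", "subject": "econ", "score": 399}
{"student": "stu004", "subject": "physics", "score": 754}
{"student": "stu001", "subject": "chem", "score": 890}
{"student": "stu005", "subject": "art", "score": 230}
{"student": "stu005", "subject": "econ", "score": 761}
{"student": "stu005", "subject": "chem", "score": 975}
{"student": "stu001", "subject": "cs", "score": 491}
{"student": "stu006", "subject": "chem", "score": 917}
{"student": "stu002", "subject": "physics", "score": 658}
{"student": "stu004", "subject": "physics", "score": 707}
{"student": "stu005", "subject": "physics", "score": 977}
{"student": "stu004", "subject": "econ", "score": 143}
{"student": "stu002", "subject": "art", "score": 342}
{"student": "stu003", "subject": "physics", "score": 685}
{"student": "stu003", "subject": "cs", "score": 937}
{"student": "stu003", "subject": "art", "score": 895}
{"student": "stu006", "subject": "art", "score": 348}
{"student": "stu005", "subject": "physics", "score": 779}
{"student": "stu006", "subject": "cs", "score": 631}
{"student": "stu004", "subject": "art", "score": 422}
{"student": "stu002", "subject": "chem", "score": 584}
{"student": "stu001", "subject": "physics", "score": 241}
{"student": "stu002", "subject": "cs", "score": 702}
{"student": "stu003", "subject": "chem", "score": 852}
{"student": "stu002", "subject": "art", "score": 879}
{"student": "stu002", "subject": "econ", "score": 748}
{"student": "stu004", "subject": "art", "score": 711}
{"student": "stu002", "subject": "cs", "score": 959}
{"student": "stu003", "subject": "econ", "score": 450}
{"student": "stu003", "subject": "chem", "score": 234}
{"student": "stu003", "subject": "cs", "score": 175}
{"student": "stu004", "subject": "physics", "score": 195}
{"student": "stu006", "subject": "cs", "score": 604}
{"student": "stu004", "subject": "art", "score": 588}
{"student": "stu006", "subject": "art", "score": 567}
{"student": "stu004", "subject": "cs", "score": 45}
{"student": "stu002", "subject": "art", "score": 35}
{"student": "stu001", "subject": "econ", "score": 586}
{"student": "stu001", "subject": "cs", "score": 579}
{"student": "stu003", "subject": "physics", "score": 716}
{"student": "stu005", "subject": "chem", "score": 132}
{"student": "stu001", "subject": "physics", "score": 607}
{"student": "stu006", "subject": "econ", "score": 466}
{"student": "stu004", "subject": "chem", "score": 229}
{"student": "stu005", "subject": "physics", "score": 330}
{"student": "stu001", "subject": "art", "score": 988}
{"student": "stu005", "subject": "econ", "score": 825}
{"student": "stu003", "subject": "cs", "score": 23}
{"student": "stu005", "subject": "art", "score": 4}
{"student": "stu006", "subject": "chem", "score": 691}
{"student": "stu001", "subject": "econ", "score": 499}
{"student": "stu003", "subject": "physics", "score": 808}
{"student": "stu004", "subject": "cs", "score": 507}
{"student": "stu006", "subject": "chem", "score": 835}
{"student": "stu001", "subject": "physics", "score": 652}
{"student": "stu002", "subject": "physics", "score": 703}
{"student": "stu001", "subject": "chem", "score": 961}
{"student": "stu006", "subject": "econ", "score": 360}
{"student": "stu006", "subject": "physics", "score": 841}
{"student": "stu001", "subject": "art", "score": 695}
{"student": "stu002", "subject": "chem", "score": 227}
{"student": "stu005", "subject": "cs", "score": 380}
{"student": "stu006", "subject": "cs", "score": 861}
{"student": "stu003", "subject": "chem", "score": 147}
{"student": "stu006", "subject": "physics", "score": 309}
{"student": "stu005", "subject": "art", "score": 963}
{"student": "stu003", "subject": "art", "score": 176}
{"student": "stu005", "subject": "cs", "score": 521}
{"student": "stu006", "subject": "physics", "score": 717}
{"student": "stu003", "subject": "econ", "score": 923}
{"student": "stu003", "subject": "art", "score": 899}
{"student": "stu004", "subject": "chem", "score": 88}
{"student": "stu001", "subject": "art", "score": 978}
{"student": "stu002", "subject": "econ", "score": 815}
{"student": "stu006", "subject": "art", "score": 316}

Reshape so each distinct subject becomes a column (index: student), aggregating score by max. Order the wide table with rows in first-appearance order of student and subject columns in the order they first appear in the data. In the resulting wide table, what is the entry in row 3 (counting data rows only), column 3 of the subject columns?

945

With rows in first-appearance order of student, row 3 is student=stu004. subject columns in first-appearance order: econ, cs, chem, physics, art; column 3 is chem.
Long rows with student=stu004, subject=chem: max(945, 229, 88) = 945.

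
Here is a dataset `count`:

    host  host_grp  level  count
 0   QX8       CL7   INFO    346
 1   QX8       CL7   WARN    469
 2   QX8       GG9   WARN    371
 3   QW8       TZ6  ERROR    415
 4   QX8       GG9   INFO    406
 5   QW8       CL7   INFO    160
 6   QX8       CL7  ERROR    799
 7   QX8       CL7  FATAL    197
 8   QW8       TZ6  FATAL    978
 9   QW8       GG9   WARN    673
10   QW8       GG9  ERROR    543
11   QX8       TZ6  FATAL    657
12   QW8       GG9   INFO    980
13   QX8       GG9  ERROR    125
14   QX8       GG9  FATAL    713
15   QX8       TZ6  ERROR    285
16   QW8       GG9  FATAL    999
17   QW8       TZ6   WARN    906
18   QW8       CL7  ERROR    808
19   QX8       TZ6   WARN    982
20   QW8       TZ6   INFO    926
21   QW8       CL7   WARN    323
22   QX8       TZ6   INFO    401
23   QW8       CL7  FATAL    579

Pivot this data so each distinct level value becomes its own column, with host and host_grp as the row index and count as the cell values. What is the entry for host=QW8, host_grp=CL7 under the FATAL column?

Wide layout: rows indexed by host and host_grp, columns are the 4 distinct level values (INFO, WARN, ERROR, FATAL).
Cell (host=QW8, host_grp=CL7, level=FATAL) draws from the long row where host=QW8, host_grp=CL7 and level=FATAL, which has count=579.

579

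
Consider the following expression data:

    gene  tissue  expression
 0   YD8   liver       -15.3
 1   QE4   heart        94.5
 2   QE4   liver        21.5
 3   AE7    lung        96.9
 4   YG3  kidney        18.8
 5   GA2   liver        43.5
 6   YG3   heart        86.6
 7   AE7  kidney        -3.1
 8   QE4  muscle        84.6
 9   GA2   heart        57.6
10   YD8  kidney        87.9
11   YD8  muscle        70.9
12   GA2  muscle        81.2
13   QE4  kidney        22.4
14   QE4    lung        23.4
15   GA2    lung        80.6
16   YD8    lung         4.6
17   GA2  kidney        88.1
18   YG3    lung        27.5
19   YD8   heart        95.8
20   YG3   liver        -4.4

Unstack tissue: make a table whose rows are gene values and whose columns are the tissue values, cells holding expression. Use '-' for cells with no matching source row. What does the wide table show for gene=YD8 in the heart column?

95.8

The long row with gene=YD8, tissue=heart has expression=95.8.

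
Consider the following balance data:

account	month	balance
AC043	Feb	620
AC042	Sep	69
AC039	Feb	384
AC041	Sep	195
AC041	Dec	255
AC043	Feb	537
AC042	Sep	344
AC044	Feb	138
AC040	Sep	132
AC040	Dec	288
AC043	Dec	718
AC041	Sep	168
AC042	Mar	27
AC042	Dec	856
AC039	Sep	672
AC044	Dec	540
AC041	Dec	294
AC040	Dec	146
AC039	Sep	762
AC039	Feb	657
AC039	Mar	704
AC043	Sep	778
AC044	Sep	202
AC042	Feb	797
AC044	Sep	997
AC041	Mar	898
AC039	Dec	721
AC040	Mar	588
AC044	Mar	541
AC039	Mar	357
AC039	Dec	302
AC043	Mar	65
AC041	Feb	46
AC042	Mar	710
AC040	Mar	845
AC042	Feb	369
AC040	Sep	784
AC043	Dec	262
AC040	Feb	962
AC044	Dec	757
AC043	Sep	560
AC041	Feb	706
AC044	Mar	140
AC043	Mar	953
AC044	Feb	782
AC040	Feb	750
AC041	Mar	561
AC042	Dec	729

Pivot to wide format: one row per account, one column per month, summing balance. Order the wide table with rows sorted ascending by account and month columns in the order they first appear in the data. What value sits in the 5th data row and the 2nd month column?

With rows sorted ascending by account, row 5 is account=AC043. month columns in first-appearance order: Feb, Sep, Dec, Mar; column 2 is Sep.
Long rows with account=AC043, month=Sep: 778 + 560 = 1338.

1338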